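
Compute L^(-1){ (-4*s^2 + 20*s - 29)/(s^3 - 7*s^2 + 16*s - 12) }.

5*t*exp(2*t) - 5*exp(3*t) + exp(2*t)

Factor the denominator: s^3 - 7*s^2 + 16*s - 12 = (s - 3)*(s - 2)^2.
Partial fraction decomposition gives [1/(s - 2)] + [5/(s - 2)^2] + [-5/(s - 3)].
Invert each term: 1/(s - 2) ↔ e^(2t); 5/(s - 2)^2 ↔ 5t·e^(2t); -5/(s - 3) ↔ -5e^(3t).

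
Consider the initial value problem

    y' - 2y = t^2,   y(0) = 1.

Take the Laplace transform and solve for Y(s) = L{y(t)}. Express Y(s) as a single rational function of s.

Y(s) = (s^3 + 2)/(s^4 - 2*s^3)

Transform both sides with L{·}.
With L{y'} = sY - y(0) = sY - 1: the LHS transforms to (s - 2)Y - (1).
The right side is L{t^2} = 2/s^3.
So (s - 2)Y = 2/s^3 + (1).
Isolate Y and clear denominators.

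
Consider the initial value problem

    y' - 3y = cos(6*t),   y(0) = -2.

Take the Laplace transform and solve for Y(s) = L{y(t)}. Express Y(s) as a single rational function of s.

Y(s) = (-2*s^2 + s - 72)/(s^3 - 3*s^2 + 36*s - 108)

Transform both sides with L{·}.
The derivative rules (L{y'} = sY - y(0) = sY - (-2)) turn the left side into (s - 3)Y - (-2).
The right side is L{cos(6*t)} = s/(s^2 + 36).
So (s - 3)Y = s/(s^2 + 36) + (-2).
Isolate Y and clear denominators.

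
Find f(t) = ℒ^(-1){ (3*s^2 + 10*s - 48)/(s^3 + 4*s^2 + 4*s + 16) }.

Factor the denominator: s^3 + 4*s^2 + 4*s + 16 = (s + 4)*(s^2 + 4).
Partial fraction decomposition gives [-2/(s + 4)] + [5*s/(s^2 + 4)] + [-10/(s^2 + 4)].
Invert each term: -2/(s + 4) ↔ -2e^(-4t); 5·s/(s^2 + 4) ↔ 5cos(2t); -5·2/(s^2 + 4) ↔ -5sin(2t).

f(t) = -5*sin(2*t) + 5*cos(2*t) - 2*exp(-4*t)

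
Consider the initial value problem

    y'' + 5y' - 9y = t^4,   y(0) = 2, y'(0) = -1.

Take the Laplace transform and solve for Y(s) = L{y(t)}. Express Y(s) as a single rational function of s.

Laplace-transform each side.
With L{y''} = s^2 Y - s·y(0) - y'(0) and L{y'} = sY - y(0), with y(0) = 2, y'(0) = -1: the LHS transforms to (s^2 + 5*s - 9)Y - (2*s + 9).
The right side is L{t^4} = 24/s^5.
So (s^2 + 5*s - 9)Y = 24/s^5 + (2*s + 9).
Divide through and combine into a single rational function.

Y(s) = (2*s^6 + 9*s^5 + 24)/(s^7 + 5*s^6 - 9*s^5)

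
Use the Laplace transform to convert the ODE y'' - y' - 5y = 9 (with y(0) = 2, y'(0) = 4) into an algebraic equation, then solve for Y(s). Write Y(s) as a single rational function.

Y(s) = (2*s^2 + 2*s + 9)/(s^3 - s^2 - 5*s)

Laplace-transform each side.
With L{y''} = s^2 Y - s·y(0) - y'(0) and L{y'} = sY - y(0), with y(0) = 2, y'(0) = 4: the LHS transforms to (s^2 - s - 5)Y - (2*s + 2).
The right side is L{9} = 9/s.
So (s^2 - s - 5)Y = 9/s + (2*s + 2).
Solve for Y(s) and write it as one ratio of polynomials.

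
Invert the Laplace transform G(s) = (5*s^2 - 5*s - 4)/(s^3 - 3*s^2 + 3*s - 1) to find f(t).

f(t) = -2*t^2*exp(t) + 5*t*exp(t) + 5*exp(t)

Factor the denominator: s^3 - 3*s^2 + 3*s - 1 = (s - 1)^3.
Partial fraction decomposition gives [5/(s - 1)] + [5/(s - 1)^2] + [-4/(s - 1)^3].
Invert each term: 5/(s - 1) ↔ 5e^(t); 5/(s - 1)^2 ↔ 5t·e^(t); -4/(s - 1)^3 ↔ (-2)t^2·e^(t).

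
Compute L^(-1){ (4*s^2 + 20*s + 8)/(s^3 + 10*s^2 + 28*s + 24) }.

-4*t*exp(-2*t) + 2*exp(-2*t) + 2*exp(-6*t)

Factor the denominator: s^3 + 10*s^2 + 28*s + 24 = (s + 2)^2*(s + 6).
Partial fraction decomposition gives [2/(s + 2)] + [-4/(s + 2)^2] + [2/(s + 6)].
Invert each term: 2/(s + 2) ↔ 2e^(-2t); -4/(s + 2)^2 ↔ -4t·e^(-2t); 2/(s + 6) ↔ 2e^(-6t).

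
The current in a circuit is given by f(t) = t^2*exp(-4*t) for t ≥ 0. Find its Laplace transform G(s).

L{e^(-4t)} = 1/(s + 4).
Then apply L{t^2·g(t)} = (-1)^2 d^2/ds^2[H(s)] with H(s) = 1/(s + 4):
differentiating 2 times and applying the sign gives 2/(s + 4)^3.

G(s) = 2/(s + 4)^3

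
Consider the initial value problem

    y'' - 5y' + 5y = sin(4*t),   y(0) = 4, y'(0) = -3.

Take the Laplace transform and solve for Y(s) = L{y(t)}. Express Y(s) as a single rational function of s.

Y(s) = (4*s^3 - 23*s^2 + 64*s - 364)/(s^4 - 5*s^3 + 21*s^2 - 80*s + 80)

Transform both sides with L{·}.
With L{y''} = s^2 Y - s·y(0) - y'(0) and L{y'} = sY - y(0), with y(0) = 4, y'(0) = -3: the LHS transforms to (s^2 - 5*s + 5)Y - (4*s - 23).
The right side is L{sin(4*t)} = 4/(s^2 + 16).
So (s^2 - 5*s + 5)Y = 4/(s^2 + 16) + (4*s - 23).
Divide through and combine into a single rational function.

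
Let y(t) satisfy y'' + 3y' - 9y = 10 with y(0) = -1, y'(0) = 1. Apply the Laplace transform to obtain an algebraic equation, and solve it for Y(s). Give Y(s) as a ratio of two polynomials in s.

Y(s) = (-s^2 - 2*s + 10)/(s^3 + 3*s^2 - 9*s)

Apply the Laplace transform to the equation.
With L{y''} = s^2 Y - s·y(0) - y'(0) and L{y'} = sY - y(0), with y(0) = -1, y'(0) = 1: the LHS transforms to (s^2 + 3*s - 9)Y - (-s - 2).
The right side is L{10} = 10/s.
So (s^2 + 3*s - 9)Y = 10/s + (-s - 2).
Divide through and combine into a single rational function.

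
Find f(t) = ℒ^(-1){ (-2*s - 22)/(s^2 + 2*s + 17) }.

f(t) = -5*exp(-t)*sin(4*t) - 2*exp(-t)*cos(4*t)

Complete the square in the denominator: s^2 + 2*s + 17 = (s + 1)^2 + 4^2.
Split the numerator to match: -2*s - 22 = -2·(s + 1) - 5·4.
Invert each term: -2·(s + 1)/((s + 1)^2 + 16) ↔ -2e^(-t)cos(4t); -5·4/((s + 1)^2 + 16) ↔ -5e^(-t)sin(4t).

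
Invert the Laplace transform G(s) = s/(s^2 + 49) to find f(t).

f(t) = cos(7*t)

Since L{cos(7t)} = s/(s^2 + 49), the inverse is cos(7*t).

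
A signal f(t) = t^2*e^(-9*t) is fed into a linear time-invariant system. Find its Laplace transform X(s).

L{e^(-9t)} = 1/(s + 9).
Then apply L{t^2·g(t)} = (-1)^2 d^2/ds^2[G(s)] with G(s) = 1/(s + 9):
differentiating 2 times and applying the sign gives 2/(s + 9)^3.

X(s) = 2/(s + 9)^3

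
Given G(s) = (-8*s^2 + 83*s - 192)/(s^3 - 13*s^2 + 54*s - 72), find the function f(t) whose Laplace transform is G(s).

Factor the denominator: s^3 - 13*s^2 + 54*s - 72 = (s - 6)*(s - 4)*(s - 3).
Partial fraction decomposition gives [-5/(s - 3)] + [3/(s - 6)] + [-6/(s - 4)].
Invert each term: -5/(s - 3) ↔ -5e^(3t); 3/(s - 6) ↔ 3e^(6t); -6/(s - 4) ↔ -6e^(4t).

f(t) = 3*exp(6*t) - 6*exp(4*t) - 5*exp(3*t)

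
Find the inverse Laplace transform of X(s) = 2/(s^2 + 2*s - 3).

Rewrite the denominator: s^2 + 2*s - 3 = (s + 1)^2 - 4.
The form in (s + 1) signals a first-shifting-theorem factor e^(-t).
Since L{sinh(2t)} = 2/(s^2 - 4), the inverse is exp(-t)*sinh(2*t).

exp(-t)*sinh(2*t)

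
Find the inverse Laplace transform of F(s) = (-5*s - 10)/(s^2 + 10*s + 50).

3*exp(-5*t)*sin(5*t) - 5*exp(-5*t)*cos(5*t)

Complete the square in the denominator: s^2 + 10*s + 50 = (s + 5)^2 + 5^2.
Split the numerator to match: -5*s - 10 = -5·(s + 5) + 3·5.
Invert each term: -5·(s + 5)/((s + 5)^2 + 25) ↔ -5e^(-5t)cos(5t); 3·5/((s + 5)^2 + 25) ↔ 3e^(-5t)sin(5t).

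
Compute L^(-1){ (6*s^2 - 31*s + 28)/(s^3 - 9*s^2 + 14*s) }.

3*exp(7*t) + exp(2*t) + 2

Factor the denominator: s^3 - 9*s^2 + 14*s = s*(s - 7)*(s - 2).
Partial fraction decomposition gives [3/(s - 7)] + [2/s] + [1/(s - 2)].
Invert each term: 3/(s - 7) ↔ 3e^(7t); 2/(s - 0) ↔ 2e^(0t); 1/(s - 2) ↔ e^(2t).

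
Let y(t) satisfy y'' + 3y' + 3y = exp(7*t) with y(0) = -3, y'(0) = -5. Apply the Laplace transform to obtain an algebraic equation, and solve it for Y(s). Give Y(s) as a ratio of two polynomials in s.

Take the Laplace transform of both sides.
With L{y''} = s^2 Y - s·y(0) - y'(0) and L{y'} = sY - y(0), with y(0) = -3, y'(0) = -5: the LHS transforms to (s^2 + 3*s + 3)Y - (-3*s - 14).
The right side is L{exp(7*t)} = 1/(s - 7).
So (s^2 + 3*s + 3)Y = 1/(s - 7) + (-3*s - 14).
Isolate Y and clear denominators.

Y(s) = (-3*s^2 + 7*s + 99)/(s^3 - 4*s^2 - 18*s - 21)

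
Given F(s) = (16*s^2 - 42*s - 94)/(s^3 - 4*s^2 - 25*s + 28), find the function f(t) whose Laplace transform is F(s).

Factor the denominator: s^3 - 4*s^2 - 25*s + 28 = (s - 7)*(s - 1)*(s + 4).
Partial fraction decomposition gives [4/(s - 1)] + [6/(s + 4)] + [6/(s - 7)].
Invert each term: 4/(s - 1) ↔ 4e^(t); 6/(s + 4) ↔ 6e^(-4t); 6/(s - 7) ↔ 6e^(7t).

f(t) = 6*exp(7*t) + 4*exp(t) + 6*exp(-4*t)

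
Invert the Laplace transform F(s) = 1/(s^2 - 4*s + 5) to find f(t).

f(t) = exp(2*t)*sin(t)

Rewrite the denominator: s^2 - 4*s + 5 = (s - 2)^2 + 1.
The form in (s - 2) signals a first-shifting-theorem factor e^(2t).
Since L{sin(t)} = 1/(s^2 + 1), the inverse is exp(2*t)*sin(t).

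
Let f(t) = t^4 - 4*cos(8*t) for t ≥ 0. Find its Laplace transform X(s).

X(s) = -4*s/(s^2 + 64) + 24/s^5

The transform is linear, so treat each term independently.
L{t^4} = 4!/s^5 = 24/s^5; (-4)·[L{cos(8t)} = s/(s^2 + 64)].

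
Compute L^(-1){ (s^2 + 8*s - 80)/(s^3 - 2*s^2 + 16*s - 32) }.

Factor the denominator: s^3 - 2*s^2 + 16*s - 32 = (s - 2)*(s^2 + 16).
Partial fraction decomposition gives [-3/(s - 2)] + [4*s/(s^2 + 16)] + [16/(s^2 + 16)].
Invert each term: -3/(s - 2) ↔ -3e^(2t); 4·s/(s^2 + 16) ↔ 4cos(4t); 4·4/(s^2 + 16) ↔ 4sin(4t).

-3*exp(2*t) + 4*sin(4*t) + 4*cos(4*t)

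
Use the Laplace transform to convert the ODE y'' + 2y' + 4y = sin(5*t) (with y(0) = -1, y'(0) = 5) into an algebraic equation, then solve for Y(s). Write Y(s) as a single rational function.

Laplace-transform each side.
With L{y''} = s^2 Y - s·y(0) - y'(0) and L{y'} = sY - y(0), with y(0) = -1, y'(0) = 5: the LHS transforms to (s^2 + 2*s + 4)Y - (-s + 3).
The right side is L{sin(5*t)} = 5/(s^2 + 25).
So (s^2 + 2*s + 4)Y = 5/(s^2 + 25) + (-s + 3).
Isolate Y and clear denominators.

Y(s) = (-s^3 + 3*s^2 - 25*s + 80)/(s^4 + 2*s^3 + 29*s^2 + 50*s + 100)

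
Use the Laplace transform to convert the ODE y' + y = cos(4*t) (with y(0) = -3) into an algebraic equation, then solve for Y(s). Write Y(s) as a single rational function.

Laplace-transform each side.
With L{y'} = sY - y(0) = sY - (-3): the LHS transforms to (s + 1)Y - (-3).
The right side is L{cos(4*t)} = s/(s^2 + 16).
So (s + 1)Y = s/(s^2 + 16) + (-3).
Isolate Y and clear denominators.

Y(s) = (-3*s^2 + s - 48)/(s^3 + s^2 + 16*s + 16)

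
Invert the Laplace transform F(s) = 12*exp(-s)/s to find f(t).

f(t) = Heaviside(t - 1)*(12)

The factor e^(-s) signals a time shift by c = 1 (second shifting theorem).
L{12} = 12/s, so L^-1{12/s} = 12.
Hence the inverse is u(t - 1) times that function evaluated at t - 1.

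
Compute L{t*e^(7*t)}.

L{e^(7t)} = 1/(s - 7).
Then apply L{t·g(t)} = -d/ds[G(s)] with G(s) = 1/(s - 7):
differentiating 1 time and applying the sign gives (s - 7)^(-2).

(s - 7)^(-2)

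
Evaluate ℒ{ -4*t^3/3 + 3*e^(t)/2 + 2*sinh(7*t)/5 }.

By linearity of the Laplace transform, transform each term separately.
(3/2)·[L{e^(t)} = 1/(s - 1)]; (-4/3)·[L{t^3} = 3!/s^4 = 6/s^4]; (2/5)·[L{sinh(7t)} = 7/(s^2 - 49)].

14/(5*(s^2 - 49)) + 3/(2*(s - 1)) - 8/s^4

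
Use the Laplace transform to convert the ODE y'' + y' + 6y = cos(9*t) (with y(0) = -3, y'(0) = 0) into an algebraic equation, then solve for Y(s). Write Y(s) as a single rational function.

Y(s) = (-3*s^3 - 3*s^2 - 242*s - 243)/(s^4 + s^3 + 87*s^2 + 81*s + 486)

Transform both sides with L{·}.
With L{y''} = s^2 Y - s·y(0) - y'(0) and L{y'} = sY - y(0), with y(0) = -3, y'(0) = 0: the LHS transforms to (s^2 + s + 6)Y - (-3*s - 3).
The right side is L{cos(9*t)} = s/(s^2 + 81).
So (s^2 + s + 6)Y = s/(s^2 + 81) + (-3*s - 3).
Solve for Y(s) and write it as one ratio of polynomials.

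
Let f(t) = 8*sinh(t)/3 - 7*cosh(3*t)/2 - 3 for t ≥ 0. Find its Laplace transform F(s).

F(s) = -7*s/(2*(s^2 - 9)) + 8/(3*(s^2 - 1)) - 3/s

Apply the Laplace transform termwise.
(-7/2)·[L{cosh(3t)} = s/(s^2 - 9)]; (8/3)·[L{sinh(t)} = 1/(s^2 - 1)]; L{-3} = -3/s.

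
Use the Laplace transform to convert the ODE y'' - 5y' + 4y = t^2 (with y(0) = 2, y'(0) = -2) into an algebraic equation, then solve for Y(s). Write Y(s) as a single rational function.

Y(s) = (2*s^4 - 12*s^3 + 2)/(s^5 - 5*s^4 + 4*s^3)

Transform both sides with L{·}.
The derivative rules (L{y''} = s^2 Y - s·y(0) - y'(0) and L{y'} = sY - y(0), with y(0) = 2, y'(0) = -2) turn the left side into (s^2 - 5*s + 4)Y - (2*s - 12).
The right side is L{t^2} = 2/s^3.
So (s^2 - 5*s + 4)Y = 2/s^3 + (2*s - 12).
Solve for Y(s) and write it as one ratio of polynomials.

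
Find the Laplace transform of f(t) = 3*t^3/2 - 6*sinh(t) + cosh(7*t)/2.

Apply the Laplace transform termwise.
(3/2)·[L{t^3} = 3!/s^4 = 6/s^4]; (-6)·[L{sinh(t)} = 1/(s^2 - 1)]; (1/2)·[L{cosh(7t)} = s/(s^2 - 49)].

s/(2*(s^2 - 49)) - 6/(s^2 - 1) + 9/s^4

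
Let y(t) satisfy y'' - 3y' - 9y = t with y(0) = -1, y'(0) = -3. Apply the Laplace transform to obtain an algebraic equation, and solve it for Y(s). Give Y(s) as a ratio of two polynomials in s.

Laplace-transform each side.
Using L{y''} = s^2 Y - s·y(0) - y'(0) and L{y'} = sY - y(0), with y(0) = -1, y'(0) = -3, the left side becomes (s^2 - 3*s - 9)Y - (-s).
The right side is L{t} = s^(-2).
So (s^2 - 3*s - 9)Y = s^(-2) + (-s).
Solve for Y(s) and write it as one ratio of polynomials.

Y(s) = (-s^3 + 1)/(s^4 - 3*s^3 - 9*s^2)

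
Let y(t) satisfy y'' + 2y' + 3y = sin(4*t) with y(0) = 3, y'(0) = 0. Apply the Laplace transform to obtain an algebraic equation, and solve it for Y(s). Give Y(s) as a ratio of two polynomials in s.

Y(s) = (3*s^3 + 6*s^2 + 48*s + 100)/(s^4 + 2*s^3 + 19*s^2 + 32*s + 48)

Transform both sides with L{·}.
Using L{y''} = s^2 Y - s·y(0) - y'(0) and L{y'} = sY - y(0), with y(0) = 3, y'(0) = 0, the left side becomes (s^2 + 2*s + 3)Y - (3*s + 6).
The right side is L{sin(4*t)} = 4/(s^2 + 16).
So (s^2 + 2*s + 3)Y = 4/(s^2 + 16) + (3*s + 6).
Divide through and combine into a single rational function.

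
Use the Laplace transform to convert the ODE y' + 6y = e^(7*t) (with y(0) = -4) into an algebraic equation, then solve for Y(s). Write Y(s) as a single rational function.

Take the Laplace transform of both sides.
Using L{y'} = sY - y(0) = sY - (-4), the left side becomes (s + 6)Y - (-4).
The right side is L{e^(7*t)} = 1/(s - 7).
So (s + 6)Y = 1/(s - 7) + (-4).
Divide through and combine into a single rational function.

Y(s) = (-4*s + 29)/(s^2 - s - 42)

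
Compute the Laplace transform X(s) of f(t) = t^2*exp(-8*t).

L{e^(-8t)} = 1/(s + 8).
Then apply L{t^2·g(t)} = (-1)^2 d^2/ds^2[G(s)] with G(s) = 1/(s + 8):
differentiating 2 times and applying the sign gives 2/(s + 8)^3.

X(s) = 2/(s + 8)^3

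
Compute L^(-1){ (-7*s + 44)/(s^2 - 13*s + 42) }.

Factor the denominator: s^2 - 13*s + 42 = (s - 7)*(s - 6).
Partial fraction decomposition gives [-2/(s - 6)] + [-5/(s - 7)].
Invert each term: -2/(s - 6) ↔ -2e^(6t); -5/(s - 7) ↔ -5e^(7t).

-5*exp(7*t) - 2*exp(6*t)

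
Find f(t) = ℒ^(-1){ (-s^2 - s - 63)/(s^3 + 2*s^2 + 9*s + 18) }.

Factor the denominator: s^3 + 2*s^2 + 9*s + 18 = (s + 2)*(s^2 + 9).
Partial fraction decomposition gives [-5/(s + 2)] + [4*s/(s^2 + 9)] + [-9/(s^2 + 9)].
Invert each term: -5/(s + 2) ↔ -5e^(-2t); 4·s/(s^2 + 9) ↔ 4cos(3t); -3·3/(s^2 + 9) ↔ -3sin(3t).

f(t) = -3*sin(3*t) + 4*cos(3*t) - 5*exp(-2*t)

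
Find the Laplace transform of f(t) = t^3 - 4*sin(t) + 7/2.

The transform is linear, so treat each term independently.
L{t^3} = 3!/s^4 = 6/s^4; (-4)·[L{sin(t)} = 1/(s^2 + 1)]; L{7/2} = (7/2)/s.

-4/(s^2 + 1) + 7/(2*s) + 6/s^4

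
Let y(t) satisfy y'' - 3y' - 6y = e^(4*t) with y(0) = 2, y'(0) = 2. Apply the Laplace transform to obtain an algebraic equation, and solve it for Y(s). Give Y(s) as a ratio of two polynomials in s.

Transform both sides with L{·}.
The derivative rules (L{y''} = s^2 Y - s·y(0) - y'(0) and L{y'} = sY - y(0), with y(0) = 2, y'(0) = 2) turn the left side into (s^2 - 3*s - 6)Y - (2*s - 4).
The right side is L{e^(4*t)} = 1/(s - 4).
So (s^2 - 3*s - 6)Y = 1/(s - 4) + (2*s - 4).
Solve for Y(s) and write it as one ratio of polynomials.

Y(s) = (2*s^2 - 12*s + 17)/(s^3 - 7*s^2 + 6*s + 24)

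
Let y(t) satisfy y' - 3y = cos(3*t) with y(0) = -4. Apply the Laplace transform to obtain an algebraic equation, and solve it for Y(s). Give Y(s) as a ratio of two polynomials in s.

Take the Laplace transform of both sides.
With L{y'} = sY - y(0) = sY - (-4): the LHS transforms to (s - 3)Y - (-4).
The right side is L{cos(3*t)} = s/(s^2 + 9).
So (s - 3)Y = s/(s^2 + 9) + (-4).
Isolate Y and clear denominators.

Y(s) = (-4*s^2 + s - 36)/(s^3 - 3*s^2 + 9*s - 27)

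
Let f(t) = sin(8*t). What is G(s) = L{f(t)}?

G(s) = 8/(s^2 + 64)

L{sin(8t)} = 8/(s^2 + 64).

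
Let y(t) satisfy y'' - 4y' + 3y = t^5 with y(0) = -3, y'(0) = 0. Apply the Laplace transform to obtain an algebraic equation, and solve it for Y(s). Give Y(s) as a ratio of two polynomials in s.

Transform both sides with L{·}.
With L{y''} = s^2 Y - s·y(0) - y'(0) and L{y'} = sY - y(0), with y(0) = -3, y'(0) = 0: the LHS transforms to (s^2 - 4*s + 3)Y - (-3*s + 12).
The right side is L{t^5} = 120/s^6.
So (s^2 - 4*s + 3)Y = 120/s^6 + (-3*s + 12).
Solve for Y(s) and write it as one ratio of polynomials.

Y(s) = (-3*s^7 + 12*s^6 + 120)/(s^8 - 4*s^7 + 3*s^6)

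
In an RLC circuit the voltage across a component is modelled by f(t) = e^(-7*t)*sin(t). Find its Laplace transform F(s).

F(s) = 1/((s + 7)^2 + 1)

L{sin(t)} = 1/(s^2 + 1).
By the first shifting theorem, multiplying by e^(-7t) replaces s with s + 7.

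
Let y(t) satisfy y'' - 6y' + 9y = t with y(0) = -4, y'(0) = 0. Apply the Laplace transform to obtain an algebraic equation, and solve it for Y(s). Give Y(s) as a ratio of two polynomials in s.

Y(s) = (-4*s^3 + 24*s^2 + 1)/(s^4 - 6*s^3 + 9*s^2)

Apply the Laplace transform to the equation.
With L{y''} = s^2 Y - s·y(0) - y'(0) and L{y'} = sY - y(0), with y(0) = -4, y'(0) = 0: the LHS transforms to (s^2 - 6*s + 9)Y - (-4*s + 24).
The right side is L{t} = s^(-2).
So (s^2 - 6*s + 9)Y = s^(-2) + (-4*s + 24).
Isolate Y and clear denominators.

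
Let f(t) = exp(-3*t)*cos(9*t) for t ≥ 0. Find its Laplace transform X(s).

X(s) = (s + 3)/((s + 3)^2 + 81)

L{cos(9t)} = s/(s^2 + 81).
By the first shifting theorem, multiplying by e^(-3t) replaces s with s + 3.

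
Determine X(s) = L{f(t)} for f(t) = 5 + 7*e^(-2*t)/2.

By linearity of the Laplace transform, transform each term separately.
L{5} = 5/s; (7/2)·[L{e^(-2t)} = 1/(s + 2)].

X(s) = 7/(2*(s + 2)) + 5/s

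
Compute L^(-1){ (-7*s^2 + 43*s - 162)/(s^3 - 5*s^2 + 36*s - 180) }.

Factor the denominator: s^3 - 5*s^2 + 36*s - 180 = (s - 5)*(s^2 + 36).
Partial fraction decomposition gives [-2/(s - 5)] + [-5*s/(s^2 + 36)] + [18/(s^2 + 36)].
Invert each term: -2/(s - 5) ↔ -2e^(5t); -5·s/(s^2 + 36) ↔ -5cos(6t); 3·6/(s^2 + 36) ↔ 3sin(6t).

-2*exp(5*t) + 3*sin(6*t) - 5*cos(6*t)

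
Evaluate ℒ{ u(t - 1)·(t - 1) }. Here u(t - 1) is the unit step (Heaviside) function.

By the second shifting theorem, L{u(t - c)·g(t - c)} = e^(-cs)·G(s) with c = 1 and G(s) = L{g(t)}.
L{t} = 1!/s^2 = 1/s^2.

exp(-s)/s^2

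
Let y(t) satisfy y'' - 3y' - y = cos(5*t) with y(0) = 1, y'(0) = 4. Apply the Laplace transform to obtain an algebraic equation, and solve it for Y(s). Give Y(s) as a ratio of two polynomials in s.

Transform both sides with L{·}.
With L{y''} = s^2 Y - s·y(0) - y'(0) and L{y'} = sY - y(0), with y(0) = 1, y'(0) = 4: the LHS transforms to (s^2 - 3*s - 1)Y - (s + 1).
The right side is L{cos(5*t)} = s/(s^2 + 25).
So (s^2 - 3*s - 1)Y = s/(s^2 + 25) + (s + 1).
Divide through and combine into a single rational function.

Y(s) = (s^3 + s^2 + 26*s + 25)/(s^4 - 3*s^3 + 24*s^2 - 75*s - 25)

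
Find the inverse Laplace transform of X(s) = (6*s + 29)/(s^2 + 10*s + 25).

Factor the denominator: s^2 + 10*s + 25 = (s + 5)^2.
Partial fraction decomposition gives [6/(s + 5)] + [-1/(s + 5)^2].
Invert each term: 6/(s + 5) ↔ 6e^(-5t); -1/(s + 5)^2 ↔ -t·e^(-5t).

-t*exp(-5*t) + 6*exp(-5*t)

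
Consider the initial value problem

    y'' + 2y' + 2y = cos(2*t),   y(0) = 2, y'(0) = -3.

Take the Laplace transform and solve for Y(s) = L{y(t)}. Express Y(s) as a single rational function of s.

Y(s) = (2*s^3 + s^2 + 9*s + 4)/(s^4 + 2*s^3 + 6*s^2 + 8*s + 8)

Laplace-transform each side.
With L{y''} = s^2 Y - s·y(0) - y'(0) and L{y'} = sY - y(0), with y(0) = 2, y'(0) = -3: the LHS transforms to (s^2 + 2*s + 2)Y - (2*s + 1).
The right side is L{cos(2*t)} = s/(s^2 + 4).
So (s^2 + 2*s + 2)Y = s/(s^2 + 4) + (2*s + 1).
Solve for Y(s) and write it as one ratio of polynomials.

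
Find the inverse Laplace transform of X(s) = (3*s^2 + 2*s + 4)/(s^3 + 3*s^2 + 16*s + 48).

-sin(4*t) + 2*cos(4*t) + exp(-3*t)

Factor the denominator: s^3 + 3*s^2 + 16*s + 48 = (s + 3)*(s^2 + 16).
Partial fraction decomposition gives [1/(s + 3)] + [2*s/(s^2 + 16)] + [-4/(s^2 + 16)].
Invert each term: 1/(s + 3) ↔ e^(-3t); 2·s/(s^2 + 16) ↔ 2cos(4t); -1·4/(s^2 + 16) ↔ -sin(4t).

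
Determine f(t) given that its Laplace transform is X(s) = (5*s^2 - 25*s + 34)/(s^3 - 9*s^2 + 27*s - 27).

Factor the denominator: s^3 - 9*s^2 + 27*s - 27 = (s - 3)^3.
Partial fraction decomposition gives [5/(s - 3)] + [5/(s - 3)^2] + [4/(s - 3)^3].
Invert each term: 5/(s - 3) ↔ 5e^(3t); 5/(s - 3)^2 ↔ 5t·e^(3t); 4/(s - 3)^3 ↔ (2)t^2·e^(3t).

f(t) = 2*t^2*exp(3*t) + 5*t*exp(3*t) + 5*exp(3*t)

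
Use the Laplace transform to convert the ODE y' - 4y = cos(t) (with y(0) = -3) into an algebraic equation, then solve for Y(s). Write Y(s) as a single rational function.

Laplace-transform each side.
Using L{y'} = sY - y(0) = sY - (-3), the left side becomes (s - 4)Y - (-3).
The right side is L{cos(t)} = s/(s^2 + 1).
So (s - 4)Y = s/(s^2 + 1) + (-3).
Isolate Y and clear denominators.

Y(s) = (-3*s^2 + s - 3)/(s^3 - 4*s^2 + s - 4)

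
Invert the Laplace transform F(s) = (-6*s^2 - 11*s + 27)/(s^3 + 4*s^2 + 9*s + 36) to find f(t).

Factor the denominator: s^3 + 4*s^2 + 9*s + 36 = (s + 4)*(s^2 + 9).
Partial fraction decomposition gives [-1/(s + 4)] + [-5*s/(s^2 + 9)] + [9/(s^2 + 9)].
Invert each term: -1/(s + 4) ↔ -e^(-4t); -5·s/(s^2 + 9) ↔ -5cos(3t); 3·3/(s^2 + 9) ↔ 3sin(3t).

f(t) = 3*sin(3*t) - 5*cos(3*t) - exp(-4*t)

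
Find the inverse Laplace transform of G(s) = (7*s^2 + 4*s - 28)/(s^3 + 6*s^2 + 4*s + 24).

-4*sin(2*t) + 2*cos(2*t) + 5*exp(-6*t)

Factor the denominator: s^3 + 6*s^2 + 4*s + 24 = (s + 6)*(s^2 + 4).
Partial fraction decomposition gives [5/(s + 6)] + [2*s/(s^2 + 4)] + [-8/(s^2 + 4)].
Invert each term: 5/(s + 6) ↔ 5e^(-6t); 2·s/(s^2 + 4) ↔ 2cos(2t); -4·2/(s^2 + 4) ↔ -4sin(2t).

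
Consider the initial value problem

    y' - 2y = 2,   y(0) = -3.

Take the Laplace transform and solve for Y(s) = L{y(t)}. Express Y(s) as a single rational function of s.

Transform both sides with L{·}.
The derivative rules (L{y'} = sY - y(0) = sY - (-3)) turn the left side into (s - 2)Y - (-3).
The right side is L{2} = 2/s.
So (s - 2)Y = 2/s + (-3).
Divide through and combine into a single rational function.

Y(s) = (-3*s + 2)/(s^2 - 2*s)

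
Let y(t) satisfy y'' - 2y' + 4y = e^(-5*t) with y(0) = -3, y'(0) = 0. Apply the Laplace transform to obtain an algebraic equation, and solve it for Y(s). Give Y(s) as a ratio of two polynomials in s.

Apply the Laplace transform to the equation.
Using L{y''} = s^2 Y - s·y(0) - y'(0) and L{y'} = sY - y(0), with y(0) = -3, y'(0) = 0, the left side becomes (s^2 - 2*s + 4)Y - (-3*s + 6).
The right side is L{e^(-5*t)} = 1/(s + 5).
So (s^2 - 2*s + 4)Y = 1/(s + 5) + (-3*s + 6).
Isolate Y and clear denominators.

Y(s) = (-3*s^2 - 9*s + 31)/(s^3 + 3*s^2 - 6*s + 20)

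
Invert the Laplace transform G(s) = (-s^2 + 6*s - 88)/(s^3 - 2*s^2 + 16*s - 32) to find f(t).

f(t) = -4*exp(2*t) + 3*sin(4*t) + 3*cos(4*t)

Factor the denominator: s^3 - 2*s^2 + 16*s - 32 = (s - 2)*(s^2 + 16).
Partial fraction decomposition gives [-4/(s - 2)] + [3*s/(s^2 + 16)] + [12/(s^2 + 16)].
Invert each term: -4/(s - 2) ↔ -4e^(2t); 3·s/(s^2 + 16) ↔ 3cos(4t); 3·4/(s^2 + 16) ↔ 3sin(4t).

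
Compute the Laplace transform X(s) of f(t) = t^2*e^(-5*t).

X(s) = 2/(s + 5)^3

L{e^(-5t)} = 1/(s + 5).
Then apply L{t^2·g(t)} = (-1)^2 d^2/ds^2[G(s)] with G(s) = 1/(s + 5):
differentiating 2 times and applying the sign gives 2/(s + 5)^3.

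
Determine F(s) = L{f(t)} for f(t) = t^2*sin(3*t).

L{sin(3t)} = 3/(s^2 + 9).
Then apply L{t^2·g(t)} = (-1)^2 d^2/ds^2[G(s)] with G(s) = 3/(s^2 + 9):
differentiating 2 times and applying the sign gives 18*(s^2 - 3)/(s^2 + 9)^3.

F(s) = 18*(s^2 - 3)/(s^2 + 9)^3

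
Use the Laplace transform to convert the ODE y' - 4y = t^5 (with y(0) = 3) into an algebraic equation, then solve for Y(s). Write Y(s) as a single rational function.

Y(s) = (3*s^6 + 120)/(s^7 - 4*s^6)

Transform both sides with L{·}.
Using L{y'} = sY - y(0) = sY - 3, the left side becomes (s - 4)Y - (3).
The right side is L{t^5} = 120/s^6.
So (s - 4)Y = 120/s^6 + (3).
Solve for Y(s) and write it as one ratio of polynomials.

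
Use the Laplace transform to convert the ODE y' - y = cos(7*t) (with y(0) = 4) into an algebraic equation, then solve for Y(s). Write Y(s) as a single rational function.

Transform both sides with L{·}.
Using L{y'} = sY - y(0) = sY - 4, the left side becomes (s - 1)Y - (4).
The right side is L{cos(7*t)} = s/(s^2 + 49).
So (s - 1)Y = s/(s^2 + 49) + (4).
Divide through and combine into a single rational function.

Y(s) = (4*s^2 + s + 196)/(s^3 - s^2 + 49*s - 49)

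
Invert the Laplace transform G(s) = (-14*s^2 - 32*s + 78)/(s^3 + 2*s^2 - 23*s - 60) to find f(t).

Factor the denominator: s^3 + 2*s^2 - 23*s - 60 = (s - 5)*(s + 3)*(s + 4).
Partial fraction decomposition gives [-6/(s - 5)] + [-6/(s + 3)] + [-2/(s + 4)].
Invert each term: -6/(s - 5) ↔ -6e^(5t); -6/(s + 3) ↔ -6e^(-3t); -2/(s + 4) ↔ -2e^(-4t).

f(t) = -6*exp(5*t) - 6*exp(-3*t) - 2*exp(-4*t)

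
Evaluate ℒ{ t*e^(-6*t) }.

L{e^(-6t)} = 1/(s + 6).
Then apply L{t·g(t)} = -d/ds[G(s)] with G(s) = 1/(s + 6):
differentiating 1 time and applying the sign gives (s + 6)^(-2).

(s + 6)^(-2)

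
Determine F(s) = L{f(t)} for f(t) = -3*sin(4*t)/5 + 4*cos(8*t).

F(s) = 4*s/(s^2 + 64) - 12/(5*(s^2 + 16))

The transform is linear, so treat each term independently.
(4)·[L{cos(8t)} = s/(s^2 + 64)]; (-3/5)·[L{sin(4t)} = 4/(s^2 + 16)].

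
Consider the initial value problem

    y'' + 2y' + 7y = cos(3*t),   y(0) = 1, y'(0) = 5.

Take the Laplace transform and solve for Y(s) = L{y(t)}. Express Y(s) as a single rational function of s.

Y(s) = (s^3 + 7*s^2 + 10*s + 63)/(s^4 + 2*s^3 + 16*s^2 + 18*s + 63)

Take the Laplace transform of both sides.
Using L{y''} = s^2 Y - s·y(0) - y'(0) and L{y'} = sY - y(0), with y(0) = 1, y'(0) = 5, the left side becomes (s^2 + 2*s + 7)Y - (s + 7).
The right side is L{cos(3*t)} = s/(s^2 + 9).
So (s^2 + 2*s + 7)Y = s/(s^2 + 9) + (s + 7).
Solve for Y(s) and write it as one ratio of polynomials.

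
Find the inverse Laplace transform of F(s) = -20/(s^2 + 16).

-5*sin(4*t)

Since L{sin(4t)} = 4/(s^2 + 16), the inverse is sin(4*t), scaled by -5.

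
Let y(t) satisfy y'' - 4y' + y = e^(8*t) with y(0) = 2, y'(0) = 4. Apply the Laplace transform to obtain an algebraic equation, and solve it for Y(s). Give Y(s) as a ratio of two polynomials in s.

Y(s) = (2*s^2 - 20*s + 33)/(s^3 - 12*s^2 + 33*s - 8)

Transform both sides with L{·}.
With L{y''} = s^2 Y - s·y(0) - y'(0) and L{y'} = sY - y(0), with y(0) = 2, y'(0) = 4: the LHS transforms to (s^2 - 4*s + 1)Y - (2*s - 4).
The right side is L{e^(8*t)} = 1/(s - 8).
So (s^2 - 4*s + 1)Y = 1/(s - 8) + (2*s - 4).
Divide through and combine into a single rational function.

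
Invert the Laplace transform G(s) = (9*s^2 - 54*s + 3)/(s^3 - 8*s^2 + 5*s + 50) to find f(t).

f(t) = -6*t*exp(5*t) + 6*exp(5*t) + 3*exp(-2*t)

Factor the denominator: s^3 - 8*s^2 + 5*s + 50 = (s - 5)^2*(s + 2).
Partial fraction decomposition gives [6/(s - 5)] + [-6/(s - 5)^2] + [3/(s + 2)].
Invert each term: 6/(s - 5) ↔ 6e^(5t); -6/(s - 5)^2 ↔ -6t·e^(5t); 3/(s + 2) ↔ 3e^(-2t).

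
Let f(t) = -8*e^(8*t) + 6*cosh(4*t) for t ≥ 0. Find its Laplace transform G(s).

G(s) = 6*s/(s^2 - 16) - 8/(s - 8)

By linearity of the Laplace transform, transform each term separately.
(6)·[L{cosh(4t)} = s/(s^2 - 16)]; (-8)·[L{e^(8t)} = 1/(s - 8)].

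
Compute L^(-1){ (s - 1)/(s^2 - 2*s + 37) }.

exp(t)*cos(6*t)

Rewrite the denominator: s^2 - 2*s + 37 = (s - 1)^2 + 36.
The form in (s - 1) signals a first-shifting-theorem factor e^(t).
Since L{cos(6t)} = s/(s^2 + 36), the inverse is e^(t)*cos(6*t).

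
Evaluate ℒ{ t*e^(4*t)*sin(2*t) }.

4*(s - 4)/(s^2 - 8*s + 20)^2

L{sin(2t)} = 2/(s^2 + 4).
Multiplying by e^(4t) shifts s → s - 4, so L{e^(4*t)*sin(2*t)} = 2/((s - 4)^2 + 4).
Then apply L{t·g(t)} = -d/ds[G(s)] with G(s) = 2/((s - 4)^2 + 4):
differentiating 1 time and applying the sign gives 4*(s - 4)/(s^2 - 8*s + 20)^2.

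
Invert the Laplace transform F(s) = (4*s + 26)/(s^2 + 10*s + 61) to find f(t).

Complete the square in the denominator: s^2 + 10*s + 61 = (s + 5)^2 + 6^2.
Split the numerator to match: 4*s + 26 = 4·(s + 5) + 1·6.
Invert each term: 4·(s + 5)/((s + 5)^2 + 36) ↔ 4e^(-5t)cos(6t); 1·6/((s + 5)^2 + 36) ↔ e^(-5t)sin(6t).

f(t) = exp(-5*t)*sin(6*t) + 4*exp(-5*t)*cos(6*t)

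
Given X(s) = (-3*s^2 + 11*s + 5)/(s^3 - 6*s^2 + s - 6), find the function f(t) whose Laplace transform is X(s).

Factor the denominator: s^3 - 6*s^2 + s - 6 = (s - 6)*(s^2 + 1).
Partial fraction decomposition gives [-1/(s - 6)] + [-2*s/(s^2 + 1)] + [-1/(s^2 + 1)].
Invert each term: -1/(s - 6) ↔ -e^(6t); -2·s/(s^2 + 1) ↔ -2cos(t); -1·1/(s^2 + 1) ↔ -sin(t).

f(t) = -exp(6*t) - sin(t) - 2*cos(t)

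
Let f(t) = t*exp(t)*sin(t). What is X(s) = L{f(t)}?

L{sin(t)} = 1/(s^2 + 1).
Multiplying by e^(t) shifts s → s - 1, so L{exp(t)*sin(t)} = 1/((s - 1)^2 + 1).
Then apply L{t·g(t)} = -d/ds[G(s)] with G(s) = 1/((s - 1)^2 + 1):
differentiating 1 time and applying the sign gives 2*(s - 1)/(s^2 - 2*s + 2)^2.

X(s) = 2*(s - 1)/(s^2 - 2*s + 2)^2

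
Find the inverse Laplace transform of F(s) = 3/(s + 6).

3*exp(-6*t)

Since L{e^(-6t)} = 1/(s + 6), the inverse is e^(-6*t), scaled by 3.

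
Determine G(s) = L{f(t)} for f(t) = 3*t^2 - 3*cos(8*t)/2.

G(s) = -3*s/(2*(s^2 + 64)) + 6/s^3

Apply the Laplace transform termwise.
(3)·[L{t^2} = 2!/s^3 = 2/s^3]; (-3/2)·[L{cos(8t)} = s/(s^2 + 64)].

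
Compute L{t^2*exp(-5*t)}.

2/(s + 5)^3

L{t^2} = 2!/s^3 = 2/s^3.
By the first shifting theorem, multiplying by e^(-5t) replaces s with s + 5.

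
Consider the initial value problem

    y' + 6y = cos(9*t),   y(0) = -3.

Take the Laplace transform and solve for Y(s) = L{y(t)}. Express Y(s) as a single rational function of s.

Y(s) = (-3*s^2 + s - 243)/(s^3 + 6*s^2 + 81*s + 486)

Apply the Laplace transform to the equation.
Using L{y'} = sY - y(0) = sY - (-3), the left side becomes (s + 6)Y - (-3).
The right side is L{cos(9*t)} = s/(s^2 + 81).
So (s + 6)Y = s/(s^2 + 81) + (-3).
Solve for Y(s) and write it as one ratio of polynomials.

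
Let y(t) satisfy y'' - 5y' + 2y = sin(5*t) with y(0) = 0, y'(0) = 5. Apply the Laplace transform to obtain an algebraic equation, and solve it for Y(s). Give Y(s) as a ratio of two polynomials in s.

Take the Laplace transform of both sides.
The derivative rules (L{y''} = s^2 Y - s·y(0) - y'(0) and L{y'} = sY - y(0), with y(0) = 0, y'(0) = 5) turn the left side into (s^2 - 5*s + 2)Y - (5).
The right side is L{sin(5*t)} = 5/(s^2 + 25).
So (s^2 - 5*s + 2)Y = 5/(s^2 + 25) + (5).
Solve for Y(s) and write it as one ratio of polynomials.

Y(s) = (5*s^2 + 130)/(s^4 - 5*s^3 + 27*s^2 - 125*s + 50)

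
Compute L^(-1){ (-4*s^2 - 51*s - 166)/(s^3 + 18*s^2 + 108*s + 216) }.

-2*t^2*exp(-6*t) - 3*t*exp(-6*t) - 4*exp(-6*t)

Factor the denominator: s^3 + 18*s^2 + 108*s + 216 = (s + 6)^3.
Partial fraction decomposition gives [-4/(s + 6)] + [-3/(s + 6)^2] + [-4/(s + 6)^3].
Invert each term: -4/(s + 6) ↔ -4e^(-6t); -3/(s + 6)^2 ↔ -3t·e^(-6t); -4/(s + 6)^3 ↔ (-2)t^2·e^(-6t).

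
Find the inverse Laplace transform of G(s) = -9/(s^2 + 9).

-3*sin(3*t)

Since L{sin(3t)} = 3/(s^2 + 9), the inverse is sin(3*t), scaled by -3.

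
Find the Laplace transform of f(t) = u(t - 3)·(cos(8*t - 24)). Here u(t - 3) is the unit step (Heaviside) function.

By the second shifting theorem, L{u(t - c)·g(t - c)} = e^(-cs)·G(s) with c = 3 and G(s) = L{g(t)}.
L{cos(8t)} = s/(s^2 + 64).

s*exp(-3*s)/(s^2 + 64)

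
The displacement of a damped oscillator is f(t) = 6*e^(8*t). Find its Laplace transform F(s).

L{6} = 6/s.
By the first shifting theorem, multiplying by e^(8t) replaces s with s - 8.

F(s) = 6/(s - 8)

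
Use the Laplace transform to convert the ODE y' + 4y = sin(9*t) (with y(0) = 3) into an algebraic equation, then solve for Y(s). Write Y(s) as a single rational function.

Y(s) = (3*s^2 + 252)/(s^3 + 4*s^2 + 81*s + 324)

Laplace-transform each side.
With L{y'} = sY - y(0) = sY - 3: the LHS transforms to (s + 4)Y - (3).
The right side is L{sin(9*t)} = 9/(s^2 + 81).
So (s + 4)Y = 9/(s^2 + 81) + (3).
Solve for Y(s) and write it as one ratio of polynomials.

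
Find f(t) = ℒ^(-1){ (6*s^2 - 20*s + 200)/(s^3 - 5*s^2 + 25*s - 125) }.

Factor the denominator: s^3 - 5*s^2 + 25*s - 125 = (s - 5)*(s^2 + 25).
Partial fraction decomposition gives [5/(s - 5)] + [s/(s^2 + 25)] + [-15/(s^2 + 25)].
Invert each term: 5/(s - 5) ↔ 5e^(5t); 1·s/(s^2 + 25) ↔ cos(5t); -3·5/(s^2 + 25) ↔ -3sin(5t).

f(t) = 5*exp(5*t) - 3*sin(5*t) + cos(5*t)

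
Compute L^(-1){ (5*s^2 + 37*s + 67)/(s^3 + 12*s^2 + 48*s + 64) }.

Factor the denominator: s^3 + 12*s^2 + 48*s + 64 = (s + 4)^3.
Partial fraction decomposition gives [5/(s + 4)] + [-3/(s + 4)^2] + [-1/(s + 4)^3].
Invert each term: 5/(s + 4) ↔ 5e^(-4t); -3/(s + 4)^2 ↔ -3t·e^(-4t); -1/(s + 4)^3 ↔ (-1/2)t^2·e^(-4t).

-t^2*exp(-4*t)/2 - 3*t*exp(-4*t) + 5*exp(-4*t)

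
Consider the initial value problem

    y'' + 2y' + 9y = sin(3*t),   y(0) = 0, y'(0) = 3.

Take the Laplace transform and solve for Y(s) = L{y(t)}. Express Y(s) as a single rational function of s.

Take the Laplace transform of both sides.
The derivative rules (L{y''} = s^2 Y - s·y(0) - y'(0) and L{y'} = sY - y(0), with y(0) = 0, y'(0) = 3) turn the left side into (s^2 + 2*s + 9)Y - (3).
The right side is L{sin(3*t)} = 3/(s^2 + 9).
So (s^2 + 2*s + 9)Y = 3/(s^2 + 9) + (3).
Divide through and combine into a single rational function.

Y(s) = (3*s^2 + 30)/(s^4 + 2*s^3 + 18*s^2 + 18*s + 81)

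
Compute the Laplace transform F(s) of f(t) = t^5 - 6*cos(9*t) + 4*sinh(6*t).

F(s) = -6*s/(s^2 + 81) + 24/(s^2 - 36) + 120/s^6

The transform is linear, so treat each term independently.
L{t^5} = 5!/s^6 = 120/s^6; (-6)·[L{cos(9t)} = s/(s^2 + 81)]; (4)·[L{sinh(6t)} = 6/(s^2 - 36)].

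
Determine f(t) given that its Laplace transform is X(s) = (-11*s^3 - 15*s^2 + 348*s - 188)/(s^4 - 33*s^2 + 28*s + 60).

f(t) = -exp(5*t) - 5*exp(2*t) - 6*exp(-t) + exp(-6*t)

Factor the denominator: s^4 - 33*s^2 + 28*s + 60 = (s - 5)*(s - 2)*(s + 1)*(s + 6).
Partial fraction decomposition gives [-6/(s + 1)] + [1/(s + 6)] + [-1/(s - 5)] + [-5/(s - 2)].
Invert each term: -6/(s + 1) ↔ -6e^(-t); 1/(s + 6) ↔ e^(-6t); -1/(s - 5) ↔ -e^(5t); -5/(s - 2) ↔ -5e^(2t).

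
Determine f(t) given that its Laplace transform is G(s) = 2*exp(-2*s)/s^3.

The factor e^(-2s) signals a time shift by c = 2 (second shifting theorem).
L{t^2} = 2!/s^3 = 2/s^3, so L^-1{2/s^3} = t^2.
Hence the inverse is u(t - 2) times that function evaluated at t - 2.

f(t) = Heaviside(t - 2)*((t - 2)^2)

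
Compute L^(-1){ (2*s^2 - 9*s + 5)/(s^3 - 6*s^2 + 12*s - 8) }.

Factor the denominator: s^3 - 6*s^2 + 12*s - 8 = (s - 2)^3.
Partial fraction decomposition gives [2/(s - 2)] + [-1/(s - 2)^2] + [-5/(s - 2)^3].
Invert each term: 2/(s - 2) ↔ 2e^(2t); -1/(s - 2)^2 ↔ -t·e^(2t); -5/(s - 2)^3 ↔ (-5/2)t^2·e^(2t).

-5*t^2*exp(2*t)/2 - t*exp(2*t) + 2*exp(2*t)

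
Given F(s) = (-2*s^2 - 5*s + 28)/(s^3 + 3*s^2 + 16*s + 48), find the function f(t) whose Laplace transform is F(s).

Factor the denominator: s^3 + 3*s^2 + 16*s + 48 = (s + 3)*(s^2 + 16).
Partial fraction decomposition gives [1/(s + 3)] + [-3*s/(s^2 + 16)] + [4/(s^2 + 16)].
Invert each term: 1/(s + 3) ↔ e^(-3t); -3·s/(s^2 + 16) ↔ -3cos(4t); 1·4/(s^2 + 16) ↔ sin(4t).

f(t) = sin(4*t) - 3*cos(4*t) + exp(-3*t)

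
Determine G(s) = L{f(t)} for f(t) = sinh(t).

L{sinh(t)} = 1/(s^2 - 1).

G(s) = 1/(s^2 - 1)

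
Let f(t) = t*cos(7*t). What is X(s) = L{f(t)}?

X(s) = (s - 7)*(s + 7)/(s^2 + 49)^2

L{cos(7t)} = s/(s^2 + 49).
Then apply L{t·g(t)} = -d/ds[G(s)] with G(s) = s/(s^2 + 49):
differentiating 1 time and applying the sign gives (s - 7)*(s + 7)/(s^2 + 49)^2.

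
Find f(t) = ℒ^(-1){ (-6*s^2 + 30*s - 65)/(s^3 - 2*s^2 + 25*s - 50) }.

Factor the denominator: s^3 - 2*s^2 + 25*s - 50 = (s - 2)*(s^2 + 25).
Partial fraction decomposition gives [-1/(s - 2)] + [-5*s/(s^2 + 25)] + [20/(s^2 + 25)].
Invert each term: -1/(s - 2) ↔ -e^(2t); -5·s/(s^2 + 25) ↔ -5cos(5t); 4·5/(s^2 + 25) ↔ 4sin(5t).

f(t) = -exp(2*t) + 4*sin(5*t) - 5*cos(5*t)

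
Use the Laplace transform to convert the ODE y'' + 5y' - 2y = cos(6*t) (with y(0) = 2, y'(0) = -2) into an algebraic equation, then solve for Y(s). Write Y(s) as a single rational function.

Y(s) = (2*s^3 + 8*s^2 + 73*s + 288)/(s^4 + 5*s^3 + 34*s^2 + 180*s - 72)

Transform both sides with L{·}.
The derivative rules (L{y''} = s^2 Y - s·y(0) - y'(0) and L{y'} = sY - y(0), with y(0) = 2, y'(0) = -2) turn the left side into (s^2 + 5*s - 2)Y - (2*s + 8).
The right side is L{cos(6*t)} = s/(s^2 + 36).
So (s^2 + 5*s - 2)Y = s/(s^2 + 36) + (2*s + 8).
Divide through and combine into a single rational function.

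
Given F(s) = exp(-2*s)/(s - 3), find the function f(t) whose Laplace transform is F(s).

f(t) = Heaviside(t - 2)*(exp(3*t - 6))

The factor e^(-2s) signals a time shift by c = 2 (second shifting theorem).
L{e^(3t)} = 1/(s - 3), so L^-1{1/(s - 3)} = exp(3*t).
Hence the inverse is u(t - 2) times that function evaluated at t - 2.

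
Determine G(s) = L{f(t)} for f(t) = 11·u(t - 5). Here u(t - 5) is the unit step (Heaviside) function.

G(s) = 11*exp(-5*s)/s

By the second shifting theorem, L{u(t - c)·g(t - c)} = e^(-cs)·H(s) with c = 5 and H(s) = L{g(t)}.
L{11} = 11/s.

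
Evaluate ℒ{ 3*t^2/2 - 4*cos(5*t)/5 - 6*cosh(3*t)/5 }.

By linearity of the Laplace transform, transform each term separately.
(-6/5)·[L{cosh(3t)} = s/(s^2 - 9)]; (3/2)·[L{t^2} = 2!/s^3 = 2/s^3]; (-4/5)·[L{cos(5t)} = s/(s^2 + 25)].

-4*s/(5*(s^2 + 25)) - 6*s/(5*(s^2 - 9)) + 3/s^3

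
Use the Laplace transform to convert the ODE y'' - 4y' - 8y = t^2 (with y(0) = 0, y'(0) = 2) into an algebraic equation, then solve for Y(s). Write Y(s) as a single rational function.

Laplace-transform each side.
With L{y''} = s^2 Y - s·y(0) - y'(0) and L{y'} = sY - y(0), with y(0) = 0, y'(0) = 2: the LHS transforms to (s^2 - 4*s - 8)Y - (2).
The right side is L{t^2} = 2/s^3.
So (s^2 - 4*s - 8)Y = 2/s^3 + (2).
Solve for Y(s) and write it as one ratio of polynomials.

Y(s) = (2*s^3 + 2)/(s^5 - 4*s^4 - 8*s^3)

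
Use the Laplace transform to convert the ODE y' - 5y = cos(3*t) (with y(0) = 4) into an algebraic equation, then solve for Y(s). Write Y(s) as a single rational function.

Take the Laplace transform of both sides.
The derivative rules (L{y'} = sY - y(0) = sY - 4) turn the left side into (s - 5)Y - (4).
The right side is L{cos(3*t)} = s/(s^2 + 9).
So (s - 5)Y = s/(s^2 + 9) + (4).
Isolate Y and clear denominators.

Y(s) = (4*s^2 + s + 36)/(s^3 - 5*s^2 + 9*s - 45)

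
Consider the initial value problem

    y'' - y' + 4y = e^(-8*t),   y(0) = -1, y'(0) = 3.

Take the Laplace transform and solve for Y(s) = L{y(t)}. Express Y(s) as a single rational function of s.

Transform both sides with L{·}.
The derivative rules (L{y''} = s^2 Y - s·y(0) - y'(0) and L{y'} = sY - y(0), with y(0) = -1, y'(0) = 3) turn the left side into (s^2 - s + 4)Y - (-s + 4).
The right side is L{e^(-8*t)} = 1/(s + 8).
So (s^2 - s + 4)Y = 1/(s + 8) + (-s + 4).
Solve for Y(s) and write it as one ratio of polynomials.

Y(s) = (-s^2 - 4*s + 33)/(s^3 + 7*s^2 - 4*s + 32)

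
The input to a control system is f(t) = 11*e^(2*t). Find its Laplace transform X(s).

L{11} = 11/s.
By the first shifting theorem, multiplying by e^(2t) replaces s with s - 2.

X(s) = 11/(s - 2)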